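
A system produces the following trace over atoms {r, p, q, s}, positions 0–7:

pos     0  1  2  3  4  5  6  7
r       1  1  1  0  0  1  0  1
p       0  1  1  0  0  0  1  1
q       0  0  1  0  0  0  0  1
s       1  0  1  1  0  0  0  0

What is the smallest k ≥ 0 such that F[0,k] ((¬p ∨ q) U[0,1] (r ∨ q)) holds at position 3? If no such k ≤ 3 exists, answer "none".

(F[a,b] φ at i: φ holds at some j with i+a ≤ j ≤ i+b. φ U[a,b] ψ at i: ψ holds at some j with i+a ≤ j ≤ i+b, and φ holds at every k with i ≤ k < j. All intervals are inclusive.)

1

Scan j = 3,4,… for ((¬p ∨ q) U[0,1] (r ∨ q)):
  j=3: fails
  j=4: holds
First hit at j=4, so smallest k = 4-3 = 1.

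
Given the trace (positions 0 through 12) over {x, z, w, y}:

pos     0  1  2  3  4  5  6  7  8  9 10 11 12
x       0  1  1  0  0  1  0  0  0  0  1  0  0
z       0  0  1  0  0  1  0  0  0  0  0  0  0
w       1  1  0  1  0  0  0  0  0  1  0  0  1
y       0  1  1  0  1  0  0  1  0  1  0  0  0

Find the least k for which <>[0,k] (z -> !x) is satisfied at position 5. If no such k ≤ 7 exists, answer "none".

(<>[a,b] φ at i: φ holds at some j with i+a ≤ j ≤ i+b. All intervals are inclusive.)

Scan j = 5,6,… for (z -> !x):
  j=5: fails
  j=6: holds
First hit at j=6, so smallest k = 6-5 = 1.

1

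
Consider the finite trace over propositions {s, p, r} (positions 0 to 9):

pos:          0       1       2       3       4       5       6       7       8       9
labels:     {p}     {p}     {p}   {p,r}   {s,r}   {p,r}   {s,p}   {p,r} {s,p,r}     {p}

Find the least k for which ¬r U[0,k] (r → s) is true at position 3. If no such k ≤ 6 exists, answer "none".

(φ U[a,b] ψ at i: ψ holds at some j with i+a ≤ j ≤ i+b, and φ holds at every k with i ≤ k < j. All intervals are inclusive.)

none

Need earliest j ≥ 3 with (r → s), and ¬r at every k in [3,j-1].
  j=3: rhs fails.
  j=4: rhs holds but lhs fails at k=3.
  j=5: rhs fails.
  j=6: rhs holds but lhs fails at k=3.
  j=7: rhs fails.
  j=8: rhs holds but lhs fails at k=3.
  j=9: rhs holds but lhs fails at k=3.
No witness within the range → none.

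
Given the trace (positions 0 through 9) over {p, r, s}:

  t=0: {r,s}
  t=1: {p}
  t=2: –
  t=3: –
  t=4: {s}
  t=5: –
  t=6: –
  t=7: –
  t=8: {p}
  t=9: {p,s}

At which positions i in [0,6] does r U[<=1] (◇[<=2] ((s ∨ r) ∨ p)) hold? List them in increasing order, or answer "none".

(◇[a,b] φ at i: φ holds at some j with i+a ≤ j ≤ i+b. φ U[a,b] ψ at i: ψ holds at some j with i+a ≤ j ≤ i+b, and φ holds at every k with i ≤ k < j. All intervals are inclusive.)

0, 1, 2, 3, 4, 6

Evaluate at each i in [0,6]:
  i=0: ✓ (rhs at j=0)
  i=1: ✓ (rhs at j=1)
  i=2: ✓ (rhs at j=2)
  i=3: ✓ (rhs at j=3)
  i=4: ✓ (rhs at j=4)
  i=5: ✗ (lhs fails at k=5 before rhs at j=6)
  i=6: ✓ (rhs at j=6)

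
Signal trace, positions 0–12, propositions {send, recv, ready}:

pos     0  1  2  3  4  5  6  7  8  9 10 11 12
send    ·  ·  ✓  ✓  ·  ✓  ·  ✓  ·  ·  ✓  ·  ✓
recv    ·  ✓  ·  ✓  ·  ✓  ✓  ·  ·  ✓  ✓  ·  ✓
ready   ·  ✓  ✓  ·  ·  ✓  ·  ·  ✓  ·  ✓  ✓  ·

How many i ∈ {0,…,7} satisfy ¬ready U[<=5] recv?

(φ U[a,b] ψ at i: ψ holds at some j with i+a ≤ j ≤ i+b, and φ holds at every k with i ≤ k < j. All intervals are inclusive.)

Evaluate at each i in [0,7]:
  i=0: ✓ (rhs at j=1; lhs holds on [0,0])
  i=1: ✓ (rhs at j=1)
  i=2: ✗ (lhs fails at k=2 before rhs at j=3)
  i=3: ✓ (rhs at j=3)
  i=4: ✓ (rhs at j=5; lhs holds on [4,4])
  i=5: ✓ (rhs at j=5)
  i=6: ✓ (rhs at j=6)
  i=7: ✗ (lhs fails at k=8 before rhs at j=9)
Positions where it holds: {0, 1, 3, 4, 5, 6} → 6.

6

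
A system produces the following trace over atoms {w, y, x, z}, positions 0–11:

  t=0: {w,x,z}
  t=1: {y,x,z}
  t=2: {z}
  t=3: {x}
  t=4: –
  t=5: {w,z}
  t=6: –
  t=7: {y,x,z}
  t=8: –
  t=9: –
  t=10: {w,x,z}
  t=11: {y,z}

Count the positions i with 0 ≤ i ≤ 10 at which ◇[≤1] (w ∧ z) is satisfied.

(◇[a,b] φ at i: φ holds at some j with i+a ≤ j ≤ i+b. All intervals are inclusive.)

5

Evaluate at each i in [0,10]:
  i=0: ✓ (witness j=0)
  i=1: ✗ (none in [1,2])
  i=2: ✗ (none in [2,3])
  i=3: ✗ (none in [3,4])
  i=4: ✓ (witness j=5)
  i=5: ✓ (witness j=5)
  i=6: ✗ (none in [6,7])
  i=7: ✗ (none in [7,8])
  i=8: ✗ (none in [8,9])
  i=9: ✓ (witness j=10)
  i=10: ✓ (witness j=10)
Positions where it holds: {0, 4, 5, 9, 10} → 5.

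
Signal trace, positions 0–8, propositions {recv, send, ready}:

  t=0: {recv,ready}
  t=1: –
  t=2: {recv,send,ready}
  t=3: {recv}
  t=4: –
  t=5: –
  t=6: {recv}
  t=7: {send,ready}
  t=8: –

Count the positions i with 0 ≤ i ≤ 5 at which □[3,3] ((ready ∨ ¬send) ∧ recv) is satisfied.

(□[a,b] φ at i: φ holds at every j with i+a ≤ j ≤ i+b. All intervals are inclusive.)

Evaluate at each i in [0,5]:
  i=0: ✓ (all of [3,3])
  i=1: ✗ (fails at j=4)
  i=2: ✗ (fails at j=5)
  i=3: ✓ (all of [6,6])
  i=4: ✗ (fails at j=7)
  i=5: ✗ (fails at j=8)
Positions where it holds: {0, 3} → 2.

2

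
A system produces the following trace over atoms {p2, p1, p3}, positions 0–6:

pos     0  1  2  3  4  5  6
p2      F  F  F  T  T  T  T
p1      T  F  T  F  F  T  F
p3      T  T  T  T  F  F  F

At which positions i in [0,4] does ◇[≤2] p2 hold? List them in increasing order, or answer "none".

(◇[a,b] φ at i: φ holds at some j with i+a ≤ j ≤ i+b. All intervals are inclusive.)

Evaluate at each i in [0,4]:
  i=0: ✗ (none in [0,2])
  i=1: ✓ (witness j=3)
  i=2: ✓ (witness j=3)
  i=3: ✓ (witness j=3)
  i=4: ✓ (witness j=4)

1, 2, 3, 4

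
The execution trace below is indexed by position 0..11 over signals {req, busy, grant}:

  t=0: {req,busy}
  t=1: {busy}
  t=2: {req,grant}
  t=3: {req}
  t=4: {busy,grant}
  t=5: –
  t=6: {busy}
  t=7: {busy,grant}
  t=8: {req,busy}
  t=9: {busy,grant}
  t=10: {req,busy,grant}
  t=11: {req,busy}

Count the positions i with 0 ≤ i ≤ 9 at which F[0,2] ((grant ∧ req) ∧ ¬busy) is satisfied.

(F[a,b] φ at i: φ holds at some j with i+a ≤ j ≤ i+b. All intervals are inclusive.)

3

Evaluate at each i in [0,9]:
  i=0: ✓ (witness j=2)
  i=1: ✓ (witness j=2)
  i=2: ✓ (witness j=2)
  i=3: ✗ (none in [3,5])
  i=4: ✗ (none in [4,6])
  i=5: ✗ (none in [5,7])
  i=6: ✗ (none in [6,8])
  i=7: ✗ (none in [7,9])
  i=8: ✗ (none in [8,10])
  i=9: ✗ (none in [9,11])
Positions where it holds: {0, 1, 2} → 3.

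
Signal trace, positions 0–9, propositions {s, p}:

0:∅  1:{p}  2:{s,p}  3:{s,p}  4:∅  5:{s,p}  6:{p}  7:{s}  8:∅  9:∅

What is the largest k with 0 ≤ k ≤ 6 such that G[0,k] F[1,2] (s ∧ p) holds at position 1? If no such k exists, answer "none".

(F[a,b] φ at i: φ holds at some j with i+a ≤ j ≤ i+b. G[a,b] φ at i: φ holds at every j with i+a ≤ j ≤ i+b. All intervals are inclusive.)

3

F[1,2] (s ∧ p) must hold from j=1 onward; find where it first fails.
  j=1: holds
  j=2: holds
  j=3: holds
  j=4: holds
  j=5: fails
Holds on [1,4], so largest k = 3.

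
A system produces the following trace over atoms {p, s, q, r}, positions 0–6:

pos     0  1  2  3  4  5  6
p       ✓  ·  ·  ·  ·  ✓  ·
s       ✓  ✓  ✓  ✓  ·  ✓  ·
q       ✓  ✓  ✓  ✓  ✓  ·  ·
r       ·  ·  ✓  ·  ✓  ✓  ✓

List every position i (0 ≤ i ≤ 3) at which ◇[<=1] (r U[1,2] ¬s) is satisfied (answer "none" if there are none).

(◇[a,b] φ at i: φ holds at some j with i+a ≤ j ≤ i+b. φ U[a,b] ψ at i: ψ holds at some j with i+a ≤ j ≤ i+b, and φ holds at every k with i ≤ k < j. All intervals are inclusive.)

Evaluate at each i in [0,3]:
  i=0: ✗ (none in [0,1])
  i=1: ✗ (none in [1,2])
  i=2: ✗ (none in [2,3])
  i=3: ✓ (witness j=4)

3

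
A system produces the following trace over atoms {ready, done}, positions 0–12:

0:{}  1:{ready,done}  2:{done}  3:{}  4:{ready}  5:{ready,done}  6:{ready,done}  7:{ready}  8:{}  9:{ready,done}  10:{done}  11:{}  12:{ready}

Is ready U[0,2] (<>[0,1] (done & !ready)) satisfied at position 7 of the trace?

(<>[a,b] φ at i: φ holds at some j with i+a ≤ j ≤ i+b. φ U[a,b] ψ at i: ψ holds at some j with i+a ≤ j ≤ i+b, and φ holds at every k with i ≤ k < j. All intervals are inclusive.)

No

Need some j in [7,9] with <>[0,1] (done & !ready), and ready at every k in [7,j-1].
  j=7: <>[0,1] (done & !ready) — fails (none in [7,8]).
  j=8: <>[0,1] (done & !ready) — fails (none in [8,9]).
  j=9: <>[0,1] (done & !ready) holds, but ready fails at k=8 → not this j.
No j in the window works → until fails.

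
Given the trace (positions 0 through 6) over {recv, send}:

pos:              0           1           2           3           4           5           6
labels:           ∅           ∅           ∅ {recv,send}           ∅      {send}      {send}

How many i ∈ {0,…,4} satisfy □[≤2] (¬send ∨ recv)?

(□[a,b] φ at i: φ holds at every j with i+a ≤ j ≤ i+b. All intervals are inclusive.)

3

Evaluate at each i in [0,4]:
  i=0: ✓ (all of [0,2])
  i=1: ✓ (all of [1,3])
  i=2: ✓ (all of [2,4])
  i=3: ✗ (fails at j=5)
  i=4: ✗ (fails at j=5)
Positions where it holds: {0, 1, 2} → 3.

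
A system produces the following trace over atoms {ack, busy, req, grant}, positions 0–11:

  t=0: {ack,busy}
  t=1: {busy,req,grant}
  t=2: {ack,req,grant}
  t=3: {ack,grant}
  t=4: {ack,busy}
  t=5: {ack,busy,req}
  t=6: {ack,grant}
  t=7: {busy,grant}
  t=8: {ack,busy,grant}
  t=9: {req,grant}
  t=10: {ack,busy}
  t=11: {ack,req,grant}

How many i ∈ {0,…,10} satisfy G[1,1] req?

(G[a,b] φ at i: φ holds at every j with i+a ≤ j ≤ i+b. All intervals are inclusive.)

Evaluate at each i in [0,10]:
  i=0: ✓ (all of [1,1])
  i=1: ✓ (all of [2,2])
  i=2: ✗ (fails at j=3)
  i=3: ✗ (fails at j=4)
  i=4: ✓ (all of [5,5])
  i=5: ✗ (fails at j=6)
  i=6: ✗ (fails at j=7)
  i=7: ✗ (fails at j=8)
  i=8: ✓ (all of [9,9])
  i=9: ✗ (fails at j=10)
  i=10: ✓ (all of [11,11])
Positions where it holds: {0, 1, 4, 8, 10} → 5.

5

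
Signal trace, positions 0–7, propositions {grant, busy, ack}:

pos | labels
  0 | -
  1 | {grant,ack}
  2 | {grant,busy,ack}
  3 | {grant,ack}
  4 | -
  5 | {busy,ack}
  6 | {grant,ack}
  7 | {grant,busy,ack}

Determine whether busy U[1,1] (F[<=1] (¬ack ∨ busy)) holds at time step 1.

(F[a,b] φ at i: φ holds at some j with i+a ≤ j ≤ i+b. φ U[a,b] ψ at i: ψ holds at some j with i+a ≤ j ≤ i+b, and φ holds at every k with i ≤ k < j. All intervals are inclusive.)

False

Need some j in [2,2] with F[<=1] (¬ack ∨ busy), and busy at every k in [1,j-1].
  j=2: F[<=1] (¬ack ∨ busy) holds, but busy fails at k=1 → not this j.
No j in the window works → until fails.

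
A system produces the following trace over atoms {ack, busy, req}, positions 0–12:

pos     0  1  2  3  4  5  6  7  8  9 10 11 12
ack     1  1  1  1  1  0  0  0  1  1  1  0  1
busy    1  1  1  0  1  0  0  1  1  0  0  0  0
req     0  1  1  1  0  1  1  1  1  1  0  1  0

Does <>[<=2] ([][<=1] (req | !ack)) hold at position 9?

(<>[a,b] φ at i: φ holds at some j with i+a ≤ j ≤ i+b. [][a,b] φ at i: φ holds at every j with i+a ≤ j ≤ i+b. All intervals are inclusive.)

Check [][<=1] (req | !ack) at each j in [9,11]:
  j=9: fails at 10
  j=10: fails at 10
  j=11: fails at 12
No position in the window satisfies it → formula fails.

Does not hold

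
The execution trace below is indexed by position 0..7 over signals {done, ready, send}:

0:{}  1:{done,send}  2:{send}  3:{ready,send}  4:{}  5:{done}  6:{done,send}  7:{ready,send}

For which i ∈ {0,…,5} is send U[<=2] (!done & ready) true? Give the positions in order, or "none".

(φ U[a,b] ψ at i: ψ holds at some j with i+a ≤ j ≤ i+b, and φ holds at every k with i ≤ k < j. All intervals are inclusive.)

1, 2, 3

Evaluate at each i in [0,5]:
  i=0: ✗ (no rhs in [0,2])
  i=1: ✓ (rhs at j=3; lhs holds on [1,2])
  i=2: ✓ (rhs at j=3; lhs holds on [2,2])
  i=3: ✓ (rhs at j=3)
  i=4: ✗ (no rhs in [4,6])
  i=5: ✗ (lhs fails at k=5 before rhs at j=7)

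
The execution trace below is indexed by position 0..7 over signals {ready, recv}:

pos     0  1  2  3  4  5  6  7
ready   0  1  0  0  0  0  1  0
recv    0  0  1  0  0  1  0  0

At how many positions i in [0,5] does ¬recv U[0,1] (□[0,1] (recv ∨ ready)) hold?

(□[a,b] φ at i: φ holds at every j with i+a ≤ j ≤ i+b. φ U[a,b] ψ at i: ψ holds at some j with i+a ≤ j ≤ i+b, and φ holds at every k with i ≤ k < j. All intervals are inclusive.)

4

Evaluate at each i in [0,5]:
  i=0: ✓ (rhs at j=1; lhs holds on [0,0])
  i=1: ✓ (rhs at j=1)
  i=2: ✗ (no rhs in [2,3])
  i=3: ✗ (no rhs in [3,4])
  i=4: ✓ (rhs at j=5; lhs holds on [4,4])
  i=5: ✓ (rhs at j=5)
Positions where it holds: {0, 1, 4, 5} → 4.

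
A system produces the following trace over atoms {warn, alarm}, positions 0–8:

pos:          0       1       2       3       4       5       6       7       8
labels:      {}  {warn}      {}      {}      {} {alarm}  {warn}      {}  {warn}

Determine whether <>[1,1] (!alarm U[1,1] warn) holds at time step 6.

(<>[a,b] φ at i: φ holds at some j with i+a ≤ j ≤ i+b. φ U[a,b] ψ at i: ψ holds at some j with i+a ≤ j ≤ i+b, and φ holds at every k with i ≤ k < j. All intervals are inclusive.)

Check (!alarm U[1,1] warn) at each j in [7,7]:
  j=7: holds
Found at j=7 → formula holds.

True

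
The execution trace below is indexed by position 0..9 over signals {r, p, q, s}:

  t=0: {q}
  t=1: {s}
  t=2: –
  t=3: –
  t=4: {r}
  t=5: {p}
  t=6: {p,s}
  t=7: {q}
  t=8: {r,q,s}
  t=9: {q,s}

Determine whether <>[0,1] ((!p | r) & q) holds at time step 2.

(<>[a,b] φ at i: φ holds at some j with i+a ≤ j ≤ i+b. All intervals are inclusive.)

Does not hold

Check ((!p | r) & q) at each j in [2,3]:
  j=2: false
  j=3: false
No position in the window satisfies it → formula fails.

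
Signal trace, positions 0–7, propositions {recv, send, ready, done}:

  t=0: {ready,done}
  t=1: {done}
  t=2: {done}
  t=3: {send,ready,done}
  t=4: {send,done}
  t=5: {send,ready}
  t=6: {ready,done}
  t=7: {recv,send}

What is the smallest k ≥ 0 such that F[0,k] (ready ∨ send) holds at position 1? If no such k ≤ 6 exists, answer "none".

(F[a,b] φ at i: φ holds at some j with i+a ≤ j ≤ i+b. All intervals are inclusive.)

2

Scan j = 1,2,… for (ready ∨ send):
  j=1: fails
  j=2: fails
  j=3: holds
First hit at j=3, so smallest k = 3-1 = 2.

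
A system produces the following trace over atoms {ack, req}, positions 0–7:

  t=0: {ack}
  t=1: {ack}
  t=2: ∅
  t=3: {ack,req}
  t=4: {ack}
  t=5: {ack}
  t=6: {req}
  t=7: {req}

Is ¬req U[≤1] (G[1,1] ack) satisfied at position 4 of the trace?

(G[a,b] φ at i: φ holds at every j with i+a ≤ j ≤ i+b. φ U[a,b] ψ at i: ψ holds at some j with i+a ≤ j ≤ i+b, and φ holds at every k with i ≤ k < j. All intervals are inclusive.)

True

Need some j in [4,5] with G[1,1] ack, and ¬req at every k in [4,j-1].
  j=4: G[1,1] ack holds; no prefix to check → satisfied.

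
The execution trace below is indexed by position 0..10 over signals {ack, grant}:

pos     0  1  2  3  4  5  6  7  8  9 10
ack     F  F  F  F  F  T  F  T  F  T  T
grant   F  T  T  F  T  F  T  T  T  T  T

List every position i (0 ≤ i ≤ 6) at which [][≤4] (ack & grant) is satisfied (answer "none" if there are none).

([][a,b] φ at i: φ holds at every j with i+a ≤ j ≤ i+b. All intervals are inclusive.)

Evaluate at each i in [0,6]:
  i=0: ✗ (fails at j=0)
  i=1: ✗ (fails at j=1)
  i=2: ✗ (fails at j=2)
  i=3: ✗ (fails at j=3)
  i=4: ✗ (fails at j=4)
  i=5: ✗ (fails at j=5)
  i=6: ✗ (fails at j=6)

none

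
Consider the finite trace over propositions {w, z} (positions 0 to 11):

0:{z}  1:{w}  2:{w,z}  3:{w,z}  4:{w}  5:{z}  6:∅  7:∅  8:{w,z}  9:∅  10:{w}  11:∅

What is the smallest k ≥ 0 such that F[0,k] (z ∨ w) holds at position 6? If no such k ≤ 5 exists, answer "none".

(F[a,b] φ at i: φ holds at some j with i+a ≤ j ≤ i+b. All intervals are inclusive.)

2

Scan j = 6,7,… for (z ∨ w):
  j=6: fails
  j=7: fails
  j=8: holds
First hit at j=8, so smallest k = 8-6 = 2.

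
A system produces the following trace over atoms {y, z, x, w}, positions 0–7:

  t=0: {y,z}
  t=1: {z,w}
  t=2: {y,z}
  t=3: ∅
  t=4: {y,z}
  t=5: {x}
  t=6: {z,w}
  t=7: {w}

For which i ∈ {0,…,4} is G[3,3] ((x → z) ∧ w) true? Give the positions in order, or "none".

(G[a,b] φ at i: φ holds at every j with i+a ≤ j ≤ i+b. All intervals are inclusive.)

3, 4

Evaluate at each i in [0,4]:
  i=0: ✗ (fails at j=3)
  i=1: ✗ (fails at j=4)
  i=2: ✗ (fails at j=5)
  i=3: ✓ (all of [6,6])
  i=4: ✓ (all of [7,7])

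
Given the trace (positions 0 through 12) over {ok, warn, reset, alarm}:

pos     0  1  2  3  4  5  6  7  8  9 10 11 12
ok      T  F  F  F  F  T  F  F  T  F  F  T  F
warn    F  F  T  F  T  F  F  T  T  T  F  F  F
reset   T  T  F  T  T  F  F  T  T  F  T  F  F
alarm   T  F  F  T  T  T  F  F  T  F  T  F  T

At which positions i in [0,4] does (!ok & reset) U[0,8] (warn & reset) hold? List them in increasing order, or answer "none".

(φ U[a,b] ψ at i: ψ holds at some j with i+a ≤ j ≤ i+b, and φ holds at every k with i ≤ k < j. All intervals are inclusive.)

3, 4

Evaluate at each i in [0,4]:
  i=0: ✗ (lhs fails at k=0 before rhs at j=4)
  i=1: ✗ (lhs fails at k=2 before rhs at j=4)
  i=2: ✗ (lhs fails at k=2 before rhs at j=4)
  i=3: ✓ (rhs at j=4; lhs holds on [3,3])
  i=4: ✓ (rhs at j=4)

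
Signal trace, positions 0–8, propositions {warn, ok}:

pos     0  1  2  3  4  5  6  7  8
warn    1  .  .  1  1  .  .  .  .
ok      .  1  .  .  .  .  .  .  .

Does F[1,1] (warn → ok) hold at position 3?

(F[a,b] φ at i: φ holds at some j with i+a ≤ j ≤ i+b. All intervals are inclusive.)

Check (warn → ok) at each j in [4,4]:
  j=4: false
No position in the window satisfies it → formula fails.

False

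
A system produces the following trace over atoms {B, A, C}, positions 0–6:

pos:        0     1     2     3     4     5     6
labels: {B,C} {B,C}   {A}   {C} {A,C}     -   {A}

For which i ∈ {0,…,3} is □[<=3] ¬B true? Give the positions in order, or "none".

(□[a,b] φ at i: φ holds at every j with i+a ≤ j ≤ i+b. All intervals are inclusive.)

2, 3

Evaluate at each i in [0,3]:
  i=0: ✗ (fails at j=0)
  i=1: ✗ (fails at j=1)
  i=2: ✓ (all of [2,5])
  i=3: ✓ (all of [3,6])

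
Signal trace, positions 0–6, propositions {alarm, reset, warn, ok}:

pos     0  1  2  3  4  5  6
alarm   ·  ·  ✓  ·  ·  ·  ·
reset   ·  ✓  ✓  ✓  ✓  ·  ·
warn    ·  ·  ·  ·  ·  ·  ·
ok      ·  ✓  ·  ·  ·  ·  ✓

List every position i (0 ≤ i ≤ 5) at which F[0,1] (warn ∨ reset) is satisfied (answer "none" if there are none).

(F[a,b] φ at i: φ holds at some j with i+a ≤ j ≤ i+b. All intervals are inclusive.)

Evaluate at each i in [0,5]:
  i=0: ✓ (witness j=1)
  i=1: ✓ (witness j=1)
  i=2: ✓ (witness j=2)
  i=3: ✓ (witness j=3)
  i=4: ✓ (witness j=4)
  i=5: ✗ (none in [5,6])

0, 1, 2, 3, 4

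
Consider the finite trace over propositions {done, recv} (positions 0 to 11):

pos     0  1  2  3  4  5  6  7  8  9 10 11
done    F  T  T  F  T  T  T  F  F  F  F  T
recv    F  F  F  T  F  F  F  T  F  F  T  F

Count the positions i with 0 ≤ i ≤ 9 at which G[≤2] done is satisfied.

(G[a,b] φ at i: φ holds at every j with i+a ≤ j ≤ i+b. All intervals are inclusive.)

Evaluate at each i in [0,9]:
  i=0: ✗ (fails at j=0)
  i=1: ✗ (fails at j=3)
  i=2: ✗ (fails at j=3)
  i=3: ✗ (fails at j=3)
  i=4: ✓ (all of [4,6])
  i=5: ✗ (fails at j=7)
  i=6: ✗ (fails at j=7)
  i=7: ✗ (fails at j=7)
  i=8: ✗ (fails at j=8)
  i=9: ✗ (fails at j=9)
Positions where it holds: {4} → 1.

1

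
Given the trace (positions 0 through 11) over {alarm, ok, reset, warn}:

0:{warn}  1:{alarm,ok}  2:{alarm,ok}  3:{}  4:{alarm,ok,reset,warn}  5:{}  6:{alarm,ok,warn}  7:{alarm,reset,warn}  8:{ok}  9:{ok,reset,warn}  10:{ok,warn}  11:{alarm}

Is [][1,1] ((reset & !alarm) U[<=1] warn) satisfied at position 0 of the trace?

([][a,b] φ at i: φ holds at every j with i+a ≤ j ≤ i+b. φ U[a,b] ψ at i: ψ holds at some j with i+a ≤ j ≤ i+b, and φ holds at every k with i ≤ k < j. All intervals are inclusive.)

Check ((reset & !alarm) U[<=1] warn) at every j in [1,1]:
  j=1: fails
Fails at j=1 → formula fails.

No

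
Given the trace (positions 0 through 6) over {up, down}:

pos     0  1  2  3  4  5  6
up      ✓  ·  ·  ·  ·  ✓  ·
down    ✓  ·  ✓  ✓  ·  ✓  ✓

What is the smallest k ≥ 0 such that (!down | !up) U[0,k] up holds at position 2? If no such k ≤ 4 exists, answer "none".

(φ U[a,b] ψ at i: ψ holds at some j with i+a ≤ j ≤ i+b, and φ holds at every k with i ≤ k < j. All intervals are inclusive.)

3

Need earliest j ≥ 2 with up, and (!down | !up) at every k in [2,j-1].
  j=2: rhs fails.
  j=3: rhs fails.
  j=4: rhs fails.
  j=5: rhs holds; lhs holds on [2,4]. k = 3.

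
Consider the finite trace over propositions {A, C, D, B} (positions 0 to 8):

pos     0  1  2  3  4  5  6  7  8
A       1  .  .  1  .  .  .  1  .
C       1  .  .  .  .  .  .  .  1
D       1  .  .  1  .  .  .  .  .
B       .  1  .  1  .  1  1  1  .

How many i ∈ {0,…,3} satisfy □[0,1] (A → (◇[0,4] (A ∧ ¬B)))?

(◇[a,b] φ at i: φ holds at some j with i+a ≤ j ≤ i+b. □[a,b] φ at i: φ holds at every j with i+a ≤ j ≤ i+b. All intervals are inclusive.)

2

Evaluate at each i in [0,3]:
  i=0: ✓ (all of [0,1])
  i=1: ✓ (all of [1,2])
  i=2: ✗ (fails at j=3)
  i=3: ✗ (fails at j=3)
Positions where it holds: {0, 1} → 2.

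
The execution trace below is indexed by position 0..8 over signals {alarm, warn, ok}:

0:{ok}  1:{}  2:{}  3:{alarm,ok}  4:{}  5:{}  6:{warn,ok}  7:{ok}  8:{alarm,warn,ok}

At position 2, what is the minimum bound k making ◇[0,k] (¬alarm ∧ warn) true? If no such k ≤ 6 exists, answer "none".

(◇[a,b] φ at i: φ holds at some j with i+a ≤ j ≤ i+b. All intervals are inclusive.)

4

Scan j = 2,3,… for (¬alarm ∧ warn):
  j=2: fails
  j=3: fails
  j=4: fails
  j=5: fails
  j=6: holds
First hit at j=6, so smallest k = 6-2 = 4.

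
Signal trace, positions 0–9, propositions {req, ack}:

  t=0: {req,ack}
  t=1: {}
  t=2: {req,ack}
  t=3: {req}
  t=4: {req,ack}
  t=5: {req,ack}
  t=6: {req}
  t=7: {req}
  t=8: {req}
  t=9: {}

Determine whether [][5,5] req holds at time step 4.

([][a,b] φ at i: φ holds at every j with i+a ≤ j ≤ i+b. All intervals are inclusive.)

Check req at every j in [9,9]:
  j=9: false
Fails at j=9 → formula fails.

Does not hold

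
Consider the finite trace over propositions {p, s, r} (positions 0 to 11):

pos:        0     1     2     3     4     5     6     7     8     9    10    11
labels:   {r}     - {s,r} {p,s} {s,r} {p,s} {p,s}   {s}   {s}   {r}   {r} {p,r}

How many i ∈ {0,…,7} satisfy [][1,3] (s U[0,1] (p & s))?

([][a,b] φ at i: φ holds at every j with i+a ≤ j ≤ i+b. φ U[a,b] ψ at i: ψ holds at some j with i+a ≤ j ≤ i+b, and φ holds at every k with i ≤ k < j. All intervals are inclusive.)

Evaluate at each i in [0,7]:
  i=0: ✗ (fails at j=1)
  i=1: ✓ (all of [2,4])
  i=2: ✓ (all of [3,5])
  i=3: ✓ (all of [4,6])
  i=4: ✗ (fails at j=7)
  i=5: ✗ (fails at j=7)
  i=6: ✗ (fails at j=7)
  i=7: ✗ (fails at j=8)
Positions where it holds: {1, 2, 3} → 3.

3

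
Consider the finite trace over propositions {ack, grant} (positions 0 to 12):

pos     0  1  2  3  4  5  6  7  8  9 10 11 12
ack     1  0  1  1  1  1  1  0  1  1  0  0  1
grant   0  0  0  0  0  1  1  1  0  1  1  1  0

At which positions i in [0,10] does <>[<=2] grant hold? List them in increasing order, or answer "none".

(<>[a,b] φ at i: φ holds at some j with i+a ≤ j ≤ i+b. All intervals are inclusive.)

Evaluate at each i in [0,10]:
  i=0: ✗ (none in [0,2])
  i=1: ✗ (none in [1,3])
  i=2: ✗ (none in [2,4])
  i=3: ✓ (witness j=5)
  i=4: ✓ (witness j=5)
  i=5: ✓ (witness j=5)
  i=6: ✓ (witness j=6)
  i=7: ✓ (witness j=7)
  i=8: ✓ (witness j=9)
  i=9: ✓ (witness j=9)
  i=10: ✓ (witness j=10)

3, 4, 5, 6, 7, 8, 9, 10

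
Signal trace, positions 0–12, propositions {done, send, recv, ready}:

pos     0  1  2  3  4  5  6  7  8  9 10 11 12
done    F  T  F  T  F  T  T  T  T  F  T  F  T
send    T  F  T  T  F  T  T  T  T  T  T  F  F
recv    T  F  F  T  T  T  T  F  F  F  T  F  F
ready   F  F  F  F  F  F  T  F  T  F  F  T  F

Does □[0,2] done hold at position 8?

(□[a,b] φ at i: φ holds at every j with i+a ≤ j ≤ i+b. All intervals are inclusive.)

Check done at every j in [8,10]:
  j=8: true
  j=9: false
  j=10: true
Fails at j=9 → formula fails.

False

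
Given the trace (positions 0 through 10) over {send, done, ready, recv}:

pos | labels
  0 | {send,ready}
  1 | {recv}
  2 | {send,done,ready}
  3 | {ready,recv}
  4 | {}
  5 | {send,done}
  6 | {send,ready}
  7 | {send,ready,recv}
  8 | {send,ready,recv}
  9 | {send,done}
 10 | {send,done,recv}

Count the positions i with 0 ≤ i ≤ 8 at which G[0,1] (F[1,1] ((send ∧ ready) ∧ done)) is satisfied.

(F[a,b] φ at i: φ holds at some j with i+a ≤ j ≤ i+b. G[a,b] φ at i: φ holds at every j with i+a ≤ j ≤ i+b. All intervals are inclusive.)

Evaluate at each i in [0,8]:
  i=0: ✗ (fails at j=0)
  i=1: ✗ (fails at j=2)
  i=2: ✗ (fails at j=2)
  i=3: ✗ (fails at j=3)
  i=4: ✗ (fails at j=4)
  i=5: ✗ (fails at j=5)
  i=6: ✗ (fails at j=6)
  i=7: ✗ (fails at j=7)
  i=8: ✗ (fails at j=8)
Positions where it holds: {} → 0.

0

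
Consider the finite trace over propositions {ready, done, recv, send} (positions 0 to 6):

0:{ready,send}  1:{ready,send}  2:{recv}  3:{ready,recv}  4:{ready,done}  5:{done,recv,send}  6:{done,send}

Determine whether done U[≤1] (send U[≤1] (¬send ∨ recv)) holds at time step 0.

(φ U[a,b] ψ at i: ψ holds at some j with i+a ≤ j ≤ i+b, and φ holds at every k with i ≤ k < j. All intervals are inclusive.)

Does not hold

Need some j in [0,1] with (send U[≤1] (¬send ∨ recv)), and done at every k in [0,j-1].
  j=0: (send U[≤1] (¬send ∨ recv)) — fails.
  j=1: (send U[≤1] (¬send ∨ recv)) holds, but done fails at k=0 → not this j.
No j in the window works → until fails.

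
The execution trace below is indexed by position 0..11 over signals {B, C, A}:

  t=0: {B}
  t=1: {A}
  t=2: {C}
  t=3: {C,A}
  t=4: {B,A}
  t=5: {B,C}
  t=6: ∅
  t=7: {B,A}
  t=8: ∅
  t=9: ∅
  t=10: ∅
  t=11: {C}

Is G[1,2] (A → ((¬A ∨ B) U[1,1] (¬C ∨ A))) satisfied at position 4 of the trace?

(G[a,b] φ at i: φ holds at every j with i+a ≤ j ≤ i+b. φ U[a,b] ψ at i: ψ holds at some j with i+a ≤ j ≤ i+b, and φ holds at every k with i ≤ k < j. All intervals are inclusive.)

True

Check (A → ((¬A ∨ B) U[1,1] (¬C ∨ A))) at every j in [5,6]:
  j=5: antecedent false → ✓
  j=6: antecedent false → ✓
All positions satisfy it → formula holds.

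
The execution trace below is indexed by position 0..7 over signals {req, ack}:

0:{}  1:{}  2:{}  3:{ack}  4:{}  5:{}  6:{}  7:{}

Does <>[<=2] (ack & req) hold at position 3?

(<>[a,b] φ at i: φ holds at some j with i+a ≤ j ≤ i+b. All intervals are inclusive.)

False

Check (ack & req) at each j in [3,5]:
  j=3: false
  j=4: false
  j=5: false
No position in the window satisfies it → formula fails.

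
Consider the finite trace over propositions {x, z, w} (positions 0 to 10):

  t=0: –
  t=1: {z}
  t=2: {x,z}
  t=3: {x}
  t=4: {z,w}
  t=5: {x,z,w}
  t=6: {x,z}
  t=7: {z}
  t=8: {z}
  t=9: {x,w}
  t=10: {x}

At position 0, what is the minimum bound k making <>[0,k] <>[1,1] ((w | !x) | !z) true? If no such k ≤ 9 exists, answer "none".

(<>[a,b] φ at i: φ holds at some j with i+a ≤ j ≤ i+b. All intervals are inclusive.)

Scan j = 0,1,… for <>[1,1] ((w | !x) | !z):
  j=0: holds
First hit at j=0, so smallest k = 0-0 = 0.

0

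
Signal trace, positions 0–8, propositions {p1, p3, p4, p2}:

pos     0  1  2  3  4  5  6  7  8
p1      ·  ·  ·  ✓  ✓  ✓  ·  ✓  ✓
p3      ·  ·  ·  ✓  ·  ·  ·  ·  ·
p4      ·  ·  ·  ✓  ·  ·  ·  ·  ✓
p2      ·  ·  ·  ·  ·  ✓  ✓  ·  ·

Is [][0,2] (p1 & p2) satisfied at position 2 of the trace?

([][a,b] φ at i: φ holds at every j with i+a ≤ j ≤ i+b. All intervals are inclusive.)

Check (p1 & p2) at every j in [2,4]:
  j=2: false
  j=3: false
  j=4: false
Fails at j=2 → formula fails.

Does not hold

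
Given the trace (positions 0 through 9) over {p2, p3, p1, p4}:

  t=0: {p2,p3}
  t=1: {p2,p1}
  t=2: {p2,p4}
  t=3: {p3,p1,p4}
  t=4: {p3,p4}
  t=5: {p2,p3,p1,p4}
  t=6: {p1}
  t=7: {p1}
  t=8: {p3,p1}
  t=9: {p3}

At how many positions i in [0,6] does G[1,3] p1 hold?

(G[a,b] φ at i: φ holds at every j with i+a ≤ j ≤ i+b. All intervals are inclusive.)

Evaluate at each i in [0,6]:
  i=0: ✗ (fails at j=2)
  i=1: ✗ (fails at j=2)
  i=2: ✗ (fails at j=4)
  i=3: ✗ (fails at j=4)
  i=4: ✓ (all of [5,7])
  i=5: ✓ (all of [6,8])
  i=6: ✗ (fails at j=9)
Positions where it holds: {4, 5} → 2.

2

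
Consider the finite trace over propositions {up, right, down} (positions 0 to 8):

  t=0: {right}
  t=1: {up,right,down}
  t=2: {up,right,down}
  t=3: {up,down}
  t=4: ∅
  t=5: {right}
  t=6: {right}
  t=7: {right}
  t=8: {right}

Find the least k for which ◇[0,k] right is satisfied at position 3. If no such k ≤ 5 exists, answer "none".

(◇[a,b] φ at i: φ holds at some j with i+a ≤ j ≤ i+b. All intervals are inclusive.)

Scan j = 3,4,… for right:
  j=3: fails
  j=4: fails
  j=5: holds
First hit at j=5, so smallest k = 5-3 = 2.

2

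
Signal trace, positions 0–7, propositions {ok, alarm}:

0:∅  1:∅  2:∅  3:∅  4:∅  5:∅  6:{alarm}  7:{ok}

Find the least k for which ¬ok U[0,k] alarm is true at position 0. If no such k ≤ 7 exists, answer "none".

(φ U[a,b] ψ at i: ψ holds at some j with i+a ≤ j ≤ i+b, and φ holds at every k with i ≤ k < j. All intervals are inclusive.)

6

Need earliest j ≥ 0 with alarm, and ¬ok at every k in [0,j-1].
  j=0: rhs fails.
  j=1: rhs fails.
  j=2: rhs fails.
  j=3: rhs fails.
  j=4: rhs fails.
  j=5: rhs fails.
  j=6: rhs holds; lhs holds on [0,5]. k = 6.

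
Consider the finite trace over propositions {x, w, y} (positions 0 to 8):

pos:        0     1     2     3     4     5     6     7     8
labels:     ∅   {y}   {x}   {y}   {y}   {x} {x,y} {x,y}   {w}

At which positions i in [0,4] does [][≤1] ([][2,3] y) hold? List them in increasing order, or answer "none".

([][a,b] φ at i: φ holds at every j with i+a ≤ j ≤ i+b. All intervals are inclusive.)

none

Evaluate at each i in [0,4]:
  i=0: ✗ (fails at j=0)
  i=1: ✗ (fails at j=2)
  i=2: ✗ (fails at j=2)
  i=3: ✗ (fails at j=3)
  i=4: ✗ (fails at j=5)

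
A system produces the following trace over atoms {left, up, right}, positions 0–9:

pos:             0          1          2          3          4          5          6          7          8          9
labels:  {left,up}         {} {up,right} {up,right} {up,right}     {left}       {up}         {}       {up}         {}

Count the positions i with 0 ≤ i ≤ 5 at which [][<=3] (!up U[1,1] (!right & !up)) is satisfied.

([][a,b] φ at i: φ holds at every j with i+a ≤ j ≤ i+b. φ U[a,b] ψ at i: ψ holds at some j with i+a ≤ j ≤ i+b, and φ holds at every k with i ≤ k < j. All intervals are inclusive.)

Evaluate at each i in [0,5]:
  i=0: ✗ (fails at j=0)
  i=1: ✗ (fails at j=1)
  i=2: ✗ (fails at j=2)
  i=3: ✗ (fails at j=3)
  i=4: ✗ (fails at j=4)
  i=5: ✗ (fails at j=5)
Positions where it holds: {} → 0.

0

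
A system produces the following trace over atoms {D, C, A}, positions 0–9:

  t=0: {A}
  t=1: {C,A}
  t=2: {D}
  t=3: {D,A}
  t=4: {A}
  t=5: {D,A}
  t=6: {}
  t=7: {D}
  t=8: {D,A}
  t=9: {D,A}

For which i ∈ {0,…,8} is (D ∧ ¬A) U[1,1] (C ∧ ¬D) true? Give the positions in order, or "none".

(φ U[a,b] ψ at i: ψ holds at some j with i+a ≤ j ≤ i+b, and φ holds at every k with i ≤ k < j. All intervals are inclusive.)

Evaluate at each i in [0,8]:
  i=0: ✗ (lhs fails at k=0 before rhs at j=1)
  i=1: ✗ (no rhs in [2,2])
  i=2: ✗ (no rhs in [3,3])
  i=3: ✗ (no rhs in [4,4])
  i=4: ✗ (no rhs in [5,5])
  i=5: ✗ (no rhs in [6,6])
  i=6: ✗ (no rhs in [7,7])
  i=7: ✗ (no rhs in [8,8])
  i=8: ✗ (no rhs in [9,9])

none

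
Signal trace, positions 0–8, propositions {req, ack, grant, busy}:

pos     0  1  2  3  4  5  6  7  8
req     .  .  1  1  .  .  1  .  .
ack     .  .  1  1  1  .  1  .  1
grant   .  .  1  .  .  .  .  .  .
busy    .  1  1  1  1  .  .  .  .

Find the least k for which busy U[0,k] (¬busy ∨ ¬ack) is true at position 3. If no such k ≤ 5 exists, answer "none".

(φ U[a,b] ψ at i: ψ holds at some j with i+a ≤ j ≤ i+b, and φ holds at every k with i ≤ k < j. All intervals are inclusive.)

2

Need earliest j ≥ 3 with (¬busy ∨ ¬ack), and busy at every k in [3,j-1].
  j=3: rhs fails.
  j=4: rhs fails.
  j=5: rhs holds; lhs holds on [3,4]. k = 2.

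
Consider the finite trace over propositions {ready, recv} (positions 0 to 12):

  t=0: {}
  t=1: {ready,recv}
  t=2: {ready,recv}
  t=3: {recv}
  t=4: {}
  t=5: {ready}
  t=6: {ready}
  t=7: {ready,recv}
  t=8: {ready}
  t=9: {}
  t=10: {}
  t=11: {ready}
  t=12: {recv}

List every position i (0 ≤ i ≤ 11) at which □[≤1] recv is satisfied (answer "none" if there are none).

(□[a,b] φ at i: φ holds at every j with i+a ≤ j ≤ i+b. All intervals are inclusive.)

1, 2

Evaluate at each i in [0,11]:
  i=0: ✗ (fails at j=0)
  i=1: ✓ (all of [1,2])
  i=2: ✓ (all of [2,3])
  i=3: ✗ (fails at j=4)
  i=4: ✗ (fails at j=4)
  i=5: ✗ (fails at j=5)
  i=6: ✗ (fails at j=6)
  i=7: ✗ (fails at j=8)
  i=8: ✗ (fails at j=8)
  i=9: ✗ (fails at j=9)
  i=10: ✗ (fails at j=10)
  i=11: ✗ (fails at j=11)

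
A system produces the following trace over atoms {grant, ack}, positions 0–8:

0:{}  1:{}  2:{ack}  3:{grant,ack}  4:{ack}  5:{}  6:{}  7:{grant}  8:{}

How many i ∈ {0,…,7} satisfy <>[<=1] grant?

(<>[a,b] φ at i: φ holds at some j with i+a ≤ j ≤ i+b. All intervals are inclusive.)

Evaluate at each i in [0,7]:
  i=0: ✗ (none in [0,1])
  i=1: ✗ (none in [1,2])
  i=2: ✓ (witness j=3)
  i=3: ✓ (witness j=3)
  i=4: ✗ (none in [4,5])
  i=5: ✗ (none in [5,6])
  i=6: ✓ (witness j=7)
  i=7: ✓ (witness j=7)
Positions where it holds: {2, 3, 6, 7} → 4.

4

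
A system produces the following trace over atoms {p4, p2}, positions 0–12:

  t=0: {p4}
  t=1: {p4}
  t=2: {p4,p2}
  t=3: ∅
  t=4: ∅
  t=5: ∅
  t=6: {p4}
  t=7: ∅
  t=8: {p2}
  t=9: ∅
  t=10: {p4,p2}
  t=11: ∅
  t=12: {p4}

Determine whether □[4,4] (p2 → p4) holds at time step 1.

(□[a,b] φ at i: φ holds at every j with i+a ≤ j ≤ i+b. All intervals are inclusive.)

Yes

Check (p2 → p4) at every j in [5,5]:
  j=5: antecedent false → ✓
All positions satisfy it → formula holds.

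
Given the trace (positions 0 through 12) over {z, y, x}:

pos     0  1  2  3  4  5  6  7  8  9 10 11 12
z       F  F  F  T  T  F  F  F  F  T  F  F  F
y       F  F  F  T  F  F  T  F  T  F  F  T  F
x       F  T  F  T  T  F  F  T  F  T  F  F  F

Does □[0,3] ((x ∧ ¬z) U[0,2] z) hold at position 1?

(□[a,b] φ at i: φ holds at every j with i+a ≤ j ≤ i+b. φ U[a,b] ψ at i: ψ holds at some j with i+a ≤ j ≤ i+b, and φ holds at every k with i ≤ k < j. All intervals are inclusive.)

False

Check ((x ∧ ¬z) U[0,2] z) at every j in [1,4]:
  j=1: fails
  j=2: fails
  j=3: holds
  j=4: holds
Fails at j=1 → formula fails.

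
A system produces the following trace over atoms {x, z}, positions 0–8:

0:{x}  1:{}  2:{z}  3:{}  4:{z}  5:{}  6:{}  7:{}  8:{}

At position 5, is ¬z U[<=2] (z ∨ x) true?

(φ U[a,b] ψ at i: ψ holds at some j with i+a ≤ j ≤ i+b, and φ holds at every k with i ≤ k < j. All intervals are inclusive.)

Need some j in [5,7] with (z ∨ x), and ¬z at every k in [5,j-1].
  j=5: (z ∨ x) false.
  j=6: (z ∨ x) false.
  j=7: (z ∨ x) false.
No j in the window works → until fails.

False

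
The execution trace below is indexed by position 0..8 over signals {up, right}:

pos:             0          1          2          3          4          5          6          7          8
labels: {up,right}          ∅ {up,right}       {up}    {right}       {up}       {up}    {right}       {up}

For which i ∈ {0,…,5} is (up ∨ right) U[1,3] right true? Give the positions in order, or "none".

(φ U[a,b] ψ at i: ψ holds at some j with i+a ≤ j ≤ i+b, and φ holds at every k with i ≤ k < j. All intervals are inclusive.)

2, 3, 4, 5

Evaluate at each i in [0,5]:
  i=0: ✗ (lhs fails at k=1 before rhs at j=2)
  i=1: ✗ (lhs fails at k=1 before rhs at j=2)
  i=2: ✓ (rhs at j=4; lhs holds on [2,3])
  i=3: ✓ (rhs at j=4; lhs holds on [3,3])
  i=4: ✓ (rhs at j=7; lhs holds on [4,6])
  i=5: ✓ (rhs at j=7; lhs holds on [5,6])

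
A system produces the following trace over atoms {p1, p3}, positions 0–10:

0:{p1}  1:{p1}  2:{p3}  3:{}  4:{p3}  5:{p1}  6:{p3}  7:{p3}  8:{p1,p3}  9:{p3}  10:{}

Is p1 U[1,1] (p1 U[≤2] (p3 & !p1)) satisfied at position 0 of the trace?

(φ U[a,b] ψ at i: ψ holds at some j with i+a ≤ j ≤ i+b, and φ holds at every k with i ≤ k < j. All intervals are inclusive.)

Yes

Need some j in [1,1] with (p1 U[≤2] (p3 & !p1)), and p1 at every k in [0,j-1].
  j=1: (p1 U[≤2] (p3 & !p1)) holds; p1 holds at every k in [0,0] → satisfied.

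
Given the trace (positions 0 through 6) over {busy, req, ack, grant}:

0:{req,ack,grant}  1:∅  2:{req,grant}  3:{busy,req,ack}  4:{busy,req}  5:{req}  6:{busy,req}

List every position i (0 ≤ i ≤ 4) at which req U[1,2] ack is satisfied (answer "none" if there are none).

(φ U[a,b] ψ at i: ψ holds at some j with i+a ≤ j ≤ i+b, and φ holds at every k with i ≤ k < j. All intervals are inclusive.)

Evaluate at each i in [0,4]:
  i=0: ✗ (no rhs in [1,2])
  i=1: ✗ (lhs fails at k=1 before rhs at j=3)
  i=2: ✓ (rhs at j=3; lhs holds on [2,2])
  i=3: ✗ (no rhs in [4,5])
  i=4: ✗ (no rhs in [5,6])

2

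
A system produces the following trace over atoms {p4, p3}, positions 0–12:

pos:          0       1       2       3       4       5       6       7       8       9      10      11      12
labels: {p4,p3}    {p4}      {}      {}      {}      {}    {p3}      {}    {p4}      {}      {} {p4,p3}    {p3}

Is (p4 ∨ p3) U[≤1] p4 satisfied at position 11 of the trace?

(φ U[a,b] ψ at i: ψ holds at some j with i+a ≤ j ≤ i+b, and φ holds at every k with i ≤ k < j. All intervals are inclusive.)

Need some j in [11,12] with p4, and (p4 ∨ p3) at every k in [11,j-1].
  j=11: p4 holds; no prefix to check → satisfied.

Yes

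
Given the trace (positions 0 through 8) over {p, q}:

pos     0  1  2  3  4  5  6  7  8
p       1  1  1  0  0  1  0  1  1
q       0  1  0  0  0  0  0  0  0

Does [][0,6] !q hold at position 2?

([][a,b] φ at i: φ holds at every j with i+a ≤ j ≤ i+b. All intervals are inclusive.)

Check !q at every j in [2,8]:
  j=2: true
  j=3: true
  j=4: true
  j=5: true
  j=6: true
  j=7: true
  j=8: true
All positions satisfy it → formula holds.

Holds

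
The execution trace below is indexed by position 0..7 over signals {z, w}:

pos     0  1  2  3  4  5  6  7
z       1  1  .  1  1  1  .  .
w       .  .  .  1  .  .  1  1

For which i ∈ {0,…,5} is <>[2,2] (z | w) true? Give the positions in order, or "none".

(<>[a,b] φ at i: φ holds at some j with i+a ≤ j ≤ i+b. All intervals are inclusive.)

Evaluate at each i in [0,5]:
  i=0: ✗ (none in [2,2])
  i=1: ✓ (witness j=3)
  i=2: ✓ (witness j=4)
  i=3: ✓ (witness j=5)
  i=4: ✓ (witness j=6)
  i=5: ✓ (witness j=7)

1, 2, 3, 4, 5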